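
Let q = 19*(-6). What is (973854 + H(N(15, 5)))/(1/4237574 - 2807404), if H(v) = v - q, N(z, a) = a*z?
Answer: -4127579291682/11896582197895 ≈ -0.34695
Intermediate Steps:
q = -114
H(v) = 114 + v (H(v) = v - 1*(-114) = v + 114 = 114 + v)
(973854 + H(N(15, 5)))/(1/4237574 - 2807404) = (973854 + (114 + 5*15))/(1/4237574 - 2807404) = (973854 + (114 + 75))/(1/4237574 - 2807404) = (973854 + 189)/(-11896582197895/4237574) = 974043*(-4237574/11896582197895) = -4127579291682/11896582197895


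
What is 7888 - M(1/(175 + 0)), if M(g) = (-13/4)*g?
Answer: 5521613/700 ≈ 7888.0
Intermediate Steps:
M(g) = -13*g/4 (M(g) = (-13*¼)*g = -13*g/4)
7888 - M(1/(175 + 0)) = 7888 - (-13)/(4*(175 + 0)) = 7888 - (-13)/(4*175) = 7888 - 1*(-13/700) = 7888 + 13/700 = 5521613/700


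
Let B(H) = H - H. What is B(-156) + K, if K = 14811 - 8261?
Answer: 6550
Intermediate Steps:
K = 6550
B(H) = 0
B(-156) + K = 0 + 6550 = 6550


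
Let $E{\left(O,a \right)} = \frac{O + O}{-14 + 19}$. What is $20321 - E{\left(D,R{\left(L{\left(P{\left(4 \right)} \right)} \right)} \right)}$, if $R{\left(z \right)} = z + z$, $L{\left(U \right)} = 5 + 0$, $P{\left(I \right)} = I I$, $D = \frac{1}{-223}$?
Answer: $\frac{22657917}{1115} \approx 20321.0$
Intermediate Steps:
$D = - \frac{1}{223} \approx -0.0044843$
$P{\left(I \right)} = I^{2}$
$L{\left(U \right)} = 5$
$R{\left(z \right)} = 2 z$
$E{\left(O,a \right)} = \frac{2 O}{5}$
$20321 - E{\left(D,R{\left(L{\left(P{\left(4 \right)} \right)} \right)} \right)} = 20321 - \frac{2}{5} \left(- \frac{1}{223}\right) = 20321 - - \frac{2}{1115} = 20321 + \frac{2}{1115} = \frac{22657917}{1115}$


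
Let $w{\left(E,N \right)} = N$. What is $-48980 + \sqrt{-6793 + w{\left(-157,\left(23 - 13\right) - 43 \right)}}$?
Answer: $-48980 + i \sqrt{6826} \approx -48980.0 + 82.62 i$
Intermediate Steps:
$-48980 + \sqrt{-6793 + w{\left(-157,\left(23 - 13\right) - 43 \right)}} = -48980 + \sqrt{-6793 + \left(\left(23 - 13\right) - 43\right)} = -48980 + \sqrt{-6793 + \left(10 - 43\right)} = -48980 + \sqrt{-6793 - 33} = -48980 + \sqrt{-6826} = -48980 + i \sqrt{6826}$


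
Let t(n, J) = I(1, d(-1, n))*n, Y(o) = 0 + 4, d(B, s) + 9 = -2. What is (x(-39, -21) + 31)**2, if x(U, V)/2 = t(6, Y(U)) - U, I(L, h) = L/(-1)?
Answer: 9409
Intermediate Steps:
d(B, s) = -11 (d(B, s) = -9 - 2 = -11)
Y(o) = 4
I(L, h) = -L (I(L, h) = L*(-1) = -L)
t(n, J) = -n (t(n, J) = (-1*1)*n = -n)
x(U, V) = -12 - 2*U (x(U, V) = 2*(-1*6 - U) = 2*(-6 - U) = -12 - 2*U)
(x(-39, -21) + 31)**2 = ((-12 - 2*(-39)) + 31)**2 = ((-12 + 78) + 31)**2 = (66 + 31)**2 = 97**2 = 9409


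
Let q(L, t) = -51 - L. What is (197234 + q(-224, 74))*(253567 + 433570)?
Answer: 135645653759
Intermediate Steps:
(197234 + q(-224, 74))*(253567 + 433570) = (197234 + (-51 - 1*(-224)))*(253567 + 433570) = (197234 + (-51 + 224))*687137 = (197234 + 173)*687137 = 197407*687137 = 135645653759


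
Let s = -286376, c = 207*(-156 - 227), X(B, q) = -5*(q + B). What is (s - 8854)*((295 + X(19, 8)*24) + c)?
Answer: 24275581980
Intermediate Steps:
X(B, q) = -5*B - 5*q (X(B, q) = -5*(B + q) = -5*B - 5*q)
c = -79281 (c = 207*(-383) = -79281)
(s - 8854)*((295 + X(19, 8)*24) + c) = (-286376 - 8854)*((295 + (-5*19 - 5*8)*24) - 79281) = -295230*((295 + (-95 - 40)*24) - 79281) = -295230*((295 - 135*24) - 79281) = -295230*((295 - 3240) - 79281) = -295230*(-2945 - 79281) = -295230*(-82226) = 24275581980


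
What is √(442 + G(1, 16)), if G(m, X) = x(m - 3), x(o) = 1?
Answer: √443 ≈ 21.048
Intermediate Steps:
G(m, X) = 1
√(442 + G(1, 16)) = √(442 + 1) = √443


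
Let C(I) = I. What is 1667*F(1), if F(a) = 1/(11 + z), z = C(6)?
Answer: 1667/17 ≈ 98.059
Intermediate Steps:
z = 6
F(a) = 1/17 (F(a) = 1/(11 + 6) = 1/17)
1667*F(1) = 1667*(1/17) = 1667/17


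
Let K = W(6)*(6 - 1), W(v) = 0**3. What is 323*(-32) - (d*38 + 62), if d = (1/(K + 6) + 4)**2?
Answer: -199039/18 ≈ -11058.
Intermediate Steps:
W(v) = 0
K = 0 (K = 0*(6 - 1) = 0*5 = 0)
d = 625/36 (d = (1/(0 + 6) + 4)**2 = (1/6 + 4)**2 = (25/6)**2 = 625/36 ≈ 17.361)
323*(-32) - (d*38 + 62) = 323*(-32) - ((625/36)*38 + 62) = -10336 - (11875/18 + 62) = -10336 - 1*12991/18 = -10336 - 12991/18 = -199039/18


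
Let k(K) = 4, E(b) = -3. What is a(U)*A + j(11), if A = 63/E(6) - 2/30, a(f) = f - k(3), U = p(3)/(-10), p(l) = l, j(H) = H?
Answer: 7619/75 ≈ 101.59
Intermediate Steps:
U = -3/10 (U = 3/(-10) = 3*(-1/10) = -3/10 ≈ -0.30000)
a(f) = -4 + f (a(f) = f - 1*4 = f - 4 = -4 + f)
A = -316/15 (A = 63/(-3) - 2/30 = 63*(-1/3) - 2*1/30 = -21 - 1/15 = -316/15 ≈ -21.067)
a(U)*A + j(11) = (-4 - 3/10)*(-316/15) + 11 = -43/10*(-316/15) + 11 = 6794/75 + 11 = 7619/75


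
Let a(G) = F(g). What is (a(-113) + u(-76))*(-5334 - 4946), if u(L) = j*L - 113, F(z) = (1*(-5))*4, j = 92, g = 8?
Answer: 73245000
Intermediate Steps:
F(z) = -20 (F(z) = -5*4 = -20)
u(L) = -113 + 92*L (u(L) = 92*L - 113 = -113 + 92*L)
a(G) = -20
(a(-113) + u(-76))*(-5334 - 4946) = (-20 + (-113 + 92*(-76)))*(-5334 - 4946) = (-20 + (-113 - 6992))*(-10280) = (-20 - 7105)*(-10280) = -7125*(-10280) = 73245000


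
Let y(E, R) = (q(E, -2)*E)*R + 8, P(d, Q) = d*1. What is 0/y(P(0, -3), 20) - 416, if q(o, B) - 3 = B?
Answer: -416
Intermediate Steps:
P(d, Q) = d
q(o, B) = 3 + B
y(E, R) = 8 + E*R (y(E, R) = ((3 - 2)*E)*R + 8 = (1*E)*R + 8 = E*R + 8 = 8 + E*R)
0/y(P(0, -3), 20) - 416 = 0/(8 + 0*20) - 416 = 0/(8 + 0) - 416 = 0/8 - 416 = 0*(1/8) - 416 = 0 - 416 = -416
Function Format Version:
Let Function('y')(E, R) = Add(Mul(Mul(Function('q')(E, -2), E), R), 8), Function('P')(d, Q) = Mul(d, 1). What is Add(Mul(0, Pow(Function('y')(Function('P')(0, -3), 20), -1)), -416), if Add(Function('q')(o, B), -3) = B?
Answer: -416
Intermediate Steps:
Function('P')(d, Q) = d
Function('q')(o, B) = Add(3, B)
Function('y')(E, R) = Add(8, Mul(E, R)) (Function('y')(E, R) = Add(Mul(Mul(Add(3, -2), E), R), 8) = Add(Mul(Mul(1, E), R), 8) = Add(Mul(E, R), 8) = Add(8, Mul(E, R)))
Add(Mul(0, Pow(Function('y')(Function('P')(0, -3), 20), -1)), -416) = Add(Mul(0, Pow(Add(8, Mul(0, 20)), -1)), -416) = Add(Mul(0, Pow(Add(8, 0), -1)), -416) = Add(Mul(0, Pow(8, -1)), -416) = Add(Mul(0, Rational(1, 8)), -416) = Add(0, -416) = -416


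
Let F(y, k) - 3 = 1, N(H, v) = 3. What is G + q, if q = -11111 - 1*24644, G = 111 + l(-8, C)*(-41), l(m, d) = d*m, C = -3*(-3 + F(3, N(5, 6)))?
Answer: -36628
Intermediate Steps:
F(y, k) = 4 (F(y, k) = 3 + 1 = 4)
C = -3 (C = -3*(-3 + 4) = -3*1 = -3)
G = -873 (G = 111 - 3*(-8)*(-41) = 111 + 24*(-41) = 111 - 984 = -873)
q = -35755 (q = -11111 - 24644 = -35755)
G + q = -873 - 35755 = -36628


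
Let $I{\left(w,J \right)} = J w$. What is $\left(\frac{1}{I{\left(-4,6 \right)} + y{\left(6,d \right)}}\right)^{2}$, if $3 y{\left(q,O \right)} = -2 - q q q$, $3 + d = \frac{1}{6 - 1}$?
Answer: $\frac{9}{84100} \approx 0.00010702$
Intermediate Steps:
$d = - \frac{14}{5}$ ($d = -3 + \frac{1}{6 - 1} = -3 + \frac{1}{5} = - \frac{14}{5} \approx -2.8$)
$y{\left(q,O \right)} = - \frac{2}{3} - \frac{q^{3}}{3}$ ($y{\left(q,O \right)} = \frac{-2 - q q q}{3} = \frac{-2 - q^{2} q}{3} = \frac{-2 - q^{3}}{3} = - \frac{2}{3} - \frac{q^{3}}{3}$)
$\left(\frac{1}{I{\left(-4,6 \right)} + y{\left(6,d \right)}}\right)^{2} = \left(\frac{1}{6 \left(-4\right) - \left(\frac{2}{3} + \frac{6^{3}}{3}\right)}\right)^{2} = \left(\frac{1}{-24 - \frac{218}{3}}\right)^{2} = \left(\frac{1}{- \frac{290}{3}}\right)^{2} = \left(- \frac{3}{290}\right)^{2} = \frac{9}{84100}$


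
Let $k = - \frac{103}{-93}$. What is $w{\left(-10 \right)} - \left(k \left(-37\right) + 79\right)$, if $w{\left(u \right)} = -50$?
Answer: $- \frac{8186}{93} \approx -88.021$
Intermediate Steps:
$k = \frac{103}{93}$ ($k = \left(-103\right) \left(- \frac{1}{93}\right) = \frac{103}{93} \approx 1.1075$)
$w{\left(-10 \right)} - \left(k \left(-37\right) + 79\right) = -50 - \left(\frac{103}{93} \left(-37\right) + 79\right) = -50 - \left(- \frac{3811}{93} + 79\right) = -50 - \frac{3536}{93} = - \frac{8186}{93}$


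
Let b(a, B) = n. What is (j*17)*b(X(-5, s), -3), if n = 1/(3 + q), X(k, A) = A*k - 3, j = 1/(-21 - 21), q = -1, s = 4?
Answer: -17/84 ≈ -0.20238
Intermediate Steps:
j = -1/42 (j = 1/(-42) = -1/42 ≈ -0.023810)
X(k, A) = -3 + A*k
n = 1/2 (n = 1/(3 - 1) = 1/2 ≈ 0.50000)
b(a, B) = 1/2
(j*17)*b(X(-5, s), -3) = -1/42*17*(1/2) = -17/42*1/2 = -17/84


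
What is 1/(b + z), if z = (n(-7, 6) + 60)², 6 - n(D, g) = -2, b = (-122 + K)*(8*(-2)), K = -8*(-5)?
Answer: 1/5936 ≈ 0.00016846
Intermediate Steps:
K = 40
b = 1312 (b = (-122 + 40)*(8*(-2)) = -82*(-16) = 1312)
n(D, g) = 8 (n(D, g) = 6 - 1*(-2) = 6 + 2 = 8)
z = 4624 (z = (8 + 60)² = 68² = 4624)
1/(b + z) = 1/(1312 + 4624) = 1/5936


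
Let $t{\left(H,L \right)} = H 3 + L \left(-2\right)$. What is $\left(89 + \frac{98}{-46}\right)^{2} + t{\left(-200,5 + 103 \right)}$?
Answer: $\frac{3560340}{529} \approx 6730.3$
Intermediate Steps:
$t{\left(H,L \right)} = - 2 L + 3 H$ ($t{\left(H,L \right)} = 3 H - 2 L = - 2 L + 3 H$)
$\left(89 + \frac{98}{-46}\right)^{2} + t{\left(-200,5 + 103 \right)} = \left(89 + \frac{98}{-46}\right)^{2} - \left(600 + 2 \left(5 + 103\right)\right) = \left(89 + 98 \left(- \frac{1}{46}\right)\right)^{2} - 816 = \left(89 - \frac{49}{23}\right)^{2} - 816 = \left(\frac{1998}{23}\right)^{2} - 816 = \frac{3992004}{529} - 816 = \frac{3560340}{529}$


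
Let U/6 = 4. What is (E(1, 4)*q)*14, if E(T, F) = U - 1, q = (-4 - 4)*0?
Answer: 0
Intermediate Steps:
U = 24 (U = 6*4 = 24)
q = 0 (q = -8*0 = 0)
E(T, F) = 23 (E(T, F) = 24 - 1 = 23)
(E(1, 4)*q)*14 = (23*0)*14 = 0*14 = 0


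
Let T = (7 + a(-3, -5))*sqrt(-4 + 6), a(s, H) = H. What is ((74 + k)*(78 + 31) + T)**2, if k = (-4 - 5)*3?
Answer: 26245137 + 20492*sqrt(2) ≈ 2.6274e+7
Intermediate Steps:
k = -27 (k = -9*3 = -27)
T = 2*sqrt(2) (T = (7 - 5)*sqrt(-4 + 6) = 2*sqrt(2) ≈ 2.8284)
((74 + k)*(78 + 31) + T)**2 = ((74 - 27)*(78 + 31) + 2*sqrt(2))**2 = (47*109 + 2*sqrt(2))**2 = (5123 + 2*sqrt(2))**2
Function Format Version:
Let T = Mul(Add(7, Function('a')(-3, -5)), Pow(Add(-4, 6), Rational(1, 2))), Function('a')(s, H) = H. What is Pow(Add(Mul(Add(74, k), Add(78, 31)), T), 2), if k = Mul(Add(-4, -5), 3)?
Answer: Add(26245137, Mul(20492, Pow(2, Rational(1, 2)))) ≈ 2.6274e+7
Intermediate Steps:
k = -27 (k = Mul(-9, 3) = -27)
T = Mul(2, Pow(2, Rational(1, 2))) (T = Mul(Add(7, -5), Pow(Add(-4, 6), Rational(1, 2))) = Mul(2, Pow(2, Rational(1, 2))) ≈ 2.8284)
Pow(Add(Mul(Add(74, k), Add(78, 31)), T), 2) = Pow(Add(Mul(Add(74, -27), Add(78, 31)), Mul(2, Pow(2, Rational(1, 2)))), 2) = Pow(Add(Mul(47, 109), Mul(2, Pow(2, Rational(1, 2)))), 2) = Pow(Add(5123, Mul(2, Pow(2, Rational(1, 2)))), 2)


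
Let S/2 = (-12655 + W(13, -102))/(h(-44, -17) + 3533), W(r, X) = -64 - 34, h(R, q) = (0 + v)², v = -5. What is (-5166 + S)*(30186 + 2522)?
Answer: -100337971812/593 ≈ -1.6920e+8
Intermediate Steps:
h(R, q) = 25 (h(R, q) = (0 - 5)² = (-5)² = 25)
W(r, X) = -98
S = -4251/593 (S = 2*((-12655 - 98)/(25 + 3533)) = 2*(-12753/3558) = 2*(-12753*1/3558) = 2*(-4251/1186) = -4251/593 ≈ -7.1686)
(-5166 + S)*(30186 + 2522) = (-5166 - 4251/593)*(30186 + 2522) = -3067689/593*32708 = -100337971812/593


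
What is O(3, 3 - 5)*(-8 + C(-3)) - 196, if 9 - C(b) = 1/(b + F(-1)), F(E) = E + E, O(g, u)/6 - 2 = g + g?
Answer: -692/5 ≈ -138.40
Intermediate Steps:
O(g, u) = 12 + 12*g (O(g, u) = 12 + 6*(g + g) = 12 + 6*(2*g) = 12 + 12*g)
F(E) = 2*E
C(b) = 9 - 1/(-2 + b) (C(b) = 9 - 1/(b + 2*(-1)) = 9 - 1/(b - 2) = 9 - 1/(-2 + b))
O(3, 3 - 5)*(-8 + C(-3)) - 196 = (12 + 12*3)*(-8 + (-19 + 9*(-3))/(-2 - 3)) - 196 = (12 + 36)*(-8 + (-19 - 27)/(-5)) - 196 = 48*(-8 - ⅕*(-46)) - 196 = 48*(-8 + 46/5) - 196 = 48*(6/5) - 196 = 288/5 - 196 = -692/5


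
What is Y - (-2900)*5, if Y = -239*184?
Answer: -29476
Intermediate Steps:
Y = -43976
Y - (-2900)*5 = -43976 - (-2900)*5 = -43976 - 1*(-14500) = -43976 + 14500 = -29476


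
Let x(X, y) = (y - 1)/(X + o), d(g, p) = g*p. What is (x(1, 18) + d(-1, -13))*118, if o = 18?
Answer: 31152/19 ≈ 1639.6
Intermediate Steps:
x(X, y) = (-1 + y)/(18 + X) (x(X, y) = (y - 1)/(X + 18) = (-1 + y)/(18 + X))
(x(1, 18) + d(-1, -13))*118 = ((-1 + 18)/(18 + 1) - 1*(-13))*118 = (17/19 + 13)*118 = (264/19)*118 = 31152/19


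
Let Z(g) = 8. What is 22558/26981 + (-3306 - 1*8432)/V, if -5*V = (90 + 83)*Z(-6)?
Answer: 807367581/18670852 ≈ 43.242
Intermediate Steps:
V = -1384/5 (V = -(90 + 83)*8/5 = -173*8/5 = -⅕*1384 = -1384/5 ≈ -276.80)
22558/26981 + (-3306 - 1*8432)/V = 22558/26981 + (-3306 - 1*8432)/(-1384/5) = 22558*(1/26981) + (-3306 - 8432)*(-5/1384) = 22558/26981 - 11738*(-5/1384) = 22558/26981 + 29345/692 = 807367581/18670852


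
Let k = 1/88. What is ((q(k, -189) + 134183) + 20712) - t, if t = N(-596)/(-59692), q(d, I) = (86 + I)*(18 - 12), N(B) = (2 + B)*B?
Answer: 2302364177/14923 ≈ 1.5428e+5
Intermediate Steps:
N(B) = B*(2 + B)
k = 1/88 ≈ 0.011364
q(d, I) = 516 + 6*I (q(d, I) = (86 + I)*6 = 516 + 6*I)
t = -88506/14923 (t = -596*(2 - 596)/(-59692) = -596*(-594)*(-1/59692) = 354024*(-1/59692) = -88506/14923 ≈ -5.9308)
((q(k, -189) + 134183) + 20712) - t = (((516 + 6*(-189)) + 134183) + 20712) - 1*(-88506/14923) = (((516 - 1134) + 134183) + 20712) + 88506/14923 = ((-618 + 134183) + 20712) + 88506/14923 = (133565 + 20712) + 88506/14923 = 154277 + 88506/14923 = 2302364177/14923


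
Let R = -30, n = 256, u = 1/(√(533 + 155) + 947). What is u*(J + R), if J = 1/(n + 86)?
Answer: -9715273/306473382 + 20518*√43/153236691 ≈ -0.030822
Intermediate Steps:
u = 1/(947 + 4*√43) (u = 1/(√688 + 947) = 1/(4*√43 + 947) = 1/(947 + 4*√43) ≈ 0.0010275)
J = 1/342 (J = 1/(256 + 86) = 1/342 ≈ 0.0029240)
u*(J + R) = (947/896121 - 4*√43/896121)*(1/342 - 30) = (947/896121 - 4*√43/896121)*(-10259/342) = -9715273/306473382 + 20518*√43/153236691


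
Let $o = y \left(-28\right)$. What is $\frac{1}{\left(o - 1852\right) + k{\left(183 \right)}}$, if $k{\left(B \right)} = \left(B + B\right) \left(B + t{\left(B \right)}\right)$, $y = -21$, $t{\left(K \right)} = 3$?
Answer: $\frac{1}{66812} \approx 1.4967 \cdot 10^{-5}$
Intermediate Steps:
$k{\left(B \right)} = 2 B \left(3 + B\right)$ ($k{\left(B \right)} = \left(B + B\right) \left(B + 3\right) = 2 B \left(3 + B\right)$)
$o = 588$ ($o = \left(-21\right) \left(-28\right) = 588$)
$\frac{1}{\left(o - 1852\right) + k{\left(183 \right)}} = \frac{1}{\left(588 - 1852\right) + 2 \cdot 183 \left(3 + 183\right)} = \frac{1}{-1264 + 2 \cdot 183 \cdot 186} = \frac{1}{-1264 + 68076} = \frac{1}{66812}$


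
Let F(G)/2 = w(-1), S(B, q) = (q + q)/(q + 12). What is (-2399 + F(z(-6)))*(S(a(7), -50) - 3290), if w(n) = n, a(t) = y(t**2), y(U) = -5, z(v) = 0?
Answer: 149966460/19 ≈ 7.8930e+6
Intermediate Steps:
a(t) = -5
S(B, q) = 2*q/(12 + q) (S(B, q) = (2*q)/(12 + q) = 2*q/(12 + q))
F(G) = -2 (F(G) = 2*(-1) = -2)
(-2399 + F(z(-6)))*(S(a(7), -50) - 3290) = (-2399 - 2)*(2*(-50)/(12 - 50) - 3290) = -2401*(2*(-50)/(-38) - 3290) = -2401*(2*(-50)*(-1/38) - 3290) = -2401*(50/19 - 3290) = -2401*(-62460/19) = 149966460/19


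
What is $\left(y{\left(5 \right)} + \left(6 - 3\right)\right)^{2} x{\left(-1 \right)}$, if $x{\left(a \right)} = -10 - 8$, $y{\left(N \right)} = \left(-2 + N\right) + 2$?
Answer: $-1152$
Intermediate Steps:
$y{\left(N \right)} = N$
$x{\left(a \right)} = -18$ ($x{\left(a \right)} = -10 - 8 = -18$)
$\left(y{\left(5 \right)} + \left(6 - 3\right)\right)^{2} x{\left(-1 \right)} = \left(5 + \left(6 - 3\right)\right)^{2} \left(-18\right) = \left(5 + 3\right)^{2} \left(-18\right) = 8^{2} \left(-18\right) = 64 \left(-18\right) = -1152$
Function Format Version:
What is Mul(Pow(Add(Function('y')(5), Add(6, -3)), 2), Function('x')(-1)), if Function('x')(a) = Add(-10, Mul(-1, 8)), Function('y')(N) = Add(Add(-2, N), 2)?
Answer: -1152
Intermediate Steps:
Function('y')(N) = N
Function('x')(a) = -18 (Function('x')(a) = Add(-10, -8) = -18)
Mul(Pow(Add(Function('y')(5), Add(6, -3)), 2), Function('x')(-1)) = Mul(Pow(Add(5, Add(6, -3)), 2), -18) = Mul(Pow(Add(5, 3), 2), -18) = Mul(Pow(8, 2), -18) = Mul(64, -18) = -1152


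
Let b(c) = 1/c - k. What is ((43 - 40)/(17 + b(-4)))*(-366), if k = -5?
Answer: -1464/29 ≈ -50.483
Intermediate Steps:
b(c) = 5 + 1/c (b(c) = 1/c - 1*(-5) = 1/c + 5 = 5 + 1/c)
((43 - 40)/(17 + b(-4)))*(-366) = ((43 - 40)/(17 + (5 + 1/(-4))))*(-366) = (3/(17 + (5 - ¼)))*(-366) = (3/(17 + 19/4))*(-366) = (3/(87/4))*(-366) = (3*(4/87))*(-366) = (4/29)*(-366) = -1464/29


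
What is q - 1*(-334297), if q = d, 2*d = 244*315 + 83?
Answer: 745537/2 ≈ 3.7277e+5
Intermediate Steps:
d = 76943/2 (d = (244*315 + 83)/2 = (76860 + 83)/2 = (½)*76943 = 76943/2 ≈ 38472.)
q = 76943/2 ≈ 38472.
q - 1*(-334297) = 76943/2 - 1*(-334297) = 76943/2 + 334297 = 745537/2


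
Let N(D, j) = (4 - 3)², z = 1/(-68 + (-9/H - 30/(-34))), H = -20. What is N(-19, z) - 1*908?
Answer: -907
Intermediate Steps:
z = -340/22667 (z = 1/(-68 + (-9/(-20) - 30/(-34))) = 1/(-68 + (-9*(-1/20) - 30*(-1/34))) = 1/(-68 + (9/20 + 15/17)) = 1/(-68 + 453/340) = 1/(-22667/340) = -340/22667 ≈ -0.015000)
N(D, j) = 1 (N(D, j) = 1² = 1)
N(-19, z) - 1*908 = 1 - 1*908 = 1 - 908 = -907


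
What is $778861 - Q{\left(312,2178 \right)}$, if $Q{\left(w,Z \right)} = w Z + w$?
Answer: $99013$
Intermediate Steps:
$Q{\left(w,Z \right)} = w + Z w$ ($Q{\left(w,Z \right)} = Z w + w = w + Z w$)
$778861 - Q{\left(312,2178 \right)} = 778861 - 312 \left(1 + 2178\right) = 778861 - 312 \cdot 2179 = 778861 - 679848 = 99013$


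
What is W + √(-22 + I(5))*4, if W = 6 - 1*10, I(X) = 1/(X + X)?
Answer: -4 + 2*I*√2190/5 ≈ -4.0 + 18.719*I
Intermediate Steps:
I(X) = 1/(2*X)
W = -4 (W = 6 - 10 = -4)
W + √(-22 + I(5))*4 = -4 + √(-22 + (½)/5)*4 = -4 + √(-22 + (½)*(⅕))*4 = -4 + √(-22 + ⅒)*4 = -4 + √(-219/10)*4 = -4 + (I*√2190/10)*4 = -4 + 2*I*√2190/5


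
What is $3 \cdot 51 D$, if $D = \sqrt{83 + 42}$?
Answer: $765 \sqrt{5} \approx 1710.6$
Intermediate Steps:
$D = 5 \sqrt{5}$ ($D = \sqrt{125} = 5 \sqrt{5} \approx 11.18$)
$3 \cdot 51 D = 3 \cdot 51 \cdot 5 \sqrt{5} = 3 \cdot 255 \sqrt{5} = 765 \sqrt{5}$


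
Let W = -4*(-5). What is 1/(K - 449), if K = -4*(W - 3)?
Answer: -1/517 ≈ -0.0019342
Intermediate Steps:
W = 20
K = -68 (K = -4*(20 - 3) = -4*17 = -68)
1/(K - 449) = 1/(-68 - 449) = 1/(-517) = -1/517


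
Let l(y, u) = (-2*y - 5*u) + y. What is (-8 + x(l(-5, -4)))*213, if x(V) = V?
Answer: 3621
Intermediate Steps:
l(y, u) = -y - 5*u (l(y, u) = (-5*u - 2*y) + y = -y - 5*u)
(-8 + x(l(-5, -4)))*213 = (-8 + (-1*(-5) - 5*(-4)))*213 = (-8 + (5 + 20))*213 = (-8 + 25)*213 = 17*213 = 3621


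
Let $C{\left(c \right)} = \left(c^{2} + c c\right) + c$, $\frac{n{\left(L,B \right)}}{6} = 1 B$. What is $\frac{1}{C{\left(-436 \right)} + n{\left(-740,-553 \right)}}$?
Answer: $\frac{1}{376438} \approx 2.6565 \cdot 10^{-6}$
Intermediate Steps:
$n{\left(L,B \right)} = 6 B$ ($n{\left(L,B \right)} = 6 \cdot 1 B = 6 B$)
$C{\left(c \right)} = c + 2 c^{2}$ ($C{\left(c \right)} = \left(c^{2} + c^{2}\right) + c = 2 c^{2} + c = c + 2 c^{2}$)
$\frac{1}{C{\left(-436 \right)} + n{\left(-740,-553 \right)}} = \frac{1}{- 436 \left(1 + 2 \left(-436\right)\right) + 6 \left(-553\right)} = \frac{1}{- 436 \left(1 - 872\right) - 3318} = \frac{1}{\left(-436\right) \left(-871\right) - 3318} = \frac{1}{379756 - 3318} = \frac{1}{376438}$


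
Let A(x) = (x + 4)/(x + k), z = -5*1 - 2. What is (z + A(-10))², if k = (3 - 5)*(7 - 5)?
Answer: 2116/49 ≈ 43.184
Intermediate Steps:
k = -4 (k = -2*2 = -4)
z = -7 (z = -5 - 2 = -7)
A(x) = (4 + x)/(-4 + x) (A(x) = (x + 4)/(x - 4) = (4 + x)/(-4 + x))
(z + A(-10))² = (-7 + (4 - 10)/(-4 - 10))² = (-7 - 6/(-14))² = (-7 - 1/14*(-6))² = (-7 + 3/7)² = (-46/7)² = 2116/49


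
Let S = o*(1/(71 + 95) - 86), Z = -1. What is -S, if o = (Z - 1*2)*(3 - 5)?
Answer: 42825/83 ≈ 515.96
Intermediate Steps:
o = 6 (o = (-1 - 1*2)*(3 - 5) = (-1 - 2)*(-2) = -3*(-2) = 6)
S = -42825/83 (S = 6*(1/(71 + 95) - 86) = 6*(1/166 - 86) = 6*(-14275/166) = -42825/83 ≈ -515.96)
-S = -1*(-42825/83) = 42825/83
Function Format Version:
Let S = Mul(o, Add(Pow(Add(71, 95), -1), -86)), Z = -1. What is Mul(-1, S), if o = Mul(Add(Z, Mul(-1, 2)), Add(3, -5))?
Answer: Rational(42825, 83) ≈ 515.96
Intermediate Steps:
o = 6 (o = Mul(Add(-1, Mul(-1, 2)), Add(3, -5)) = Mul(Add(-1, -2), -2) = Mul(-3, -2) = 6)
S = Rational(-42825, 83) (S = Mul(6, Add(Pow(Add(71, 95), -1), -86)) = Mul(6, Add(Pow(166, -1), -86)) = Mul(6, Add(Rational(1, 166), -86)) = Mul(6, Rational(-14275, 166)) = Rational(-42825, 83) ≈ -515.96)
Mul(-1, S) = Mul(-1, Rational(-42825, 83)) = Rational(42825, 83)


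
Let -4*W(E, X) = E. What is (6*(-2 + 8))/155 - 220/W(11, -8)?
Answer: 12436/155 ≈ 80.232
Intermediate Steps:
W(E, X) = -E/4
(6*(-2 + 8))/155 - 220/W(11, -8) = (6*(-2 + 8))/155 - 220/((-¼*11)) = (6*6)*(1/155) - 220/(-11/4) = 36*(1/155) - 220*(-4/11) = 36/155 + 80 = 12436/155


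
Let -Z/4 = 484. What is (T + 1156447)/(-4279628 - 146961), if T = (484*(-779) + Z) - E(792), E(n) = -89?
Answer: -777564/4426589 ≈ -0.17566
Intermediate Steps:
Z = -1936 (Z = -4*484 = -1936)
T = -378883 (T = (484*(-779) - 1936) - 1*(-89) = (-377036 - 1936) + 89 = -378972 + 89 = -378883)
(T + 1156447)/(-4279628 - 146961) = (-378883 + 1156447)/(-4279628 - 146961) = 777564/(-4426589) = 777564*(-1/4426589) = -777564/4426589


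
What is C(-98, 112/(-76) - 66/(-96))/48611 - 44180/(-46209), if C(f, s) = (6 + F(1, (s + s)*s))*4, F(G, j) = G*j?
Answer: 24824918594081/25948861354848 ≈ 0.95669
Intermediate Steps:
C(f, s) = 24 + 8*s² (C(f, s) = (6 + 1*((s + s)*s))*4 = (6 + 1*((2*s)*s))*4 = (6 + 1*(2*s²))*4 = (6 + 2*s²)*4 = 24 + 8*s²)
C(-98, 112/(-76) - 66/(-96))/48611 - 44180/(-46209) = (24 + 8*(112/(-76) - 66/(-96))²)/48611 - 44180/(-46209) = (24 + 8*(112*(-1/76) - 66*(-1/96))²)*(1/48611) - 44180*(-1/46209) = (24 + 8*(-28/19 + 11/16)²)*(1/48611) + 44180/46209 = (24 + 8*(-239/304)²)*(1/48611) + 44180/46209 = (24 + 8*(57121/92416))*(1/48611) + 44180/46209 = (24 + 57121/11552)*(1/48611) + 44180/46209 = (334369/11552)*(1/48611) + 44180/46209 = 334369/561554272 + 44180/46209 = 24824918594081/25948861354848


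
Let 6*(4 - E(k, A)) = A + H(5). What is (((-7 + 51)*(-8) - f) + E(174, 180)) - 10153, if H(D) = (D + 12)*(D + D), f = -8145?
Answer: -7243/3 ≈ -2414.3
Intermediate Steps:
H(D) = 2*D*(12 + D) (H(D) = (12 + D)*(2*D) = 2*D*(12 + D))
E(k, A) = -73/3 - A/6 (E(k, A) = 4 - (A + 2*5*(12 + 5))/6 = 4 - (A + 2*5*17)/6 = 4 - (A + 170)/6 = 4 - (170 + A)/6 = 4 + (-85/3 - A/6) = -73/3 - A/6)
(((-7 + 51)*(-8) - f) + E(174, 180)) - 10153 = (((-7 + 51)*(-8) - 1*(-8145)) + (-73/3 - ⅙*180)) - 10153 = ((44*(-8) + 8145) + (-73/3 - 30)) - 10153 = ((-352 + 8145) - 163/3) - 10153 = (7793 - 163/3) - 10153 = 23216/3 - 10153 = -7243/3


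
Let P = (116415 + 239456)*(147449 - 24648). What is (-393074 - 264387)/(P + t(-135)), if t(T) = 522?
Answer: -657461/43701315193 ≈ -1.5044e-5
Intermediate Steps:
P = 43701314671 (P = 355871*122801 = 43701314671)
(-393074 - 264387)/(P + t(-135)) = (-393074 - 264387)/(43701314671 + 522) = -657461/43701315193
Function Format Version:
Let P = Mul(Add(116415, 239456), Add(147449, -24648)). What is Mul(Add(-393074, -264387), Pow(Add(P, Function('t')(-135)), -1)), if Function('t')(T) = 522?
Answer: Rational(-657461, 43701315193) ≈ -1.5044e-5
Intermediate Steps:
P = 43701314671 (P = Mul(355871, 122801) = 43701314671)
Mul(Add(-393074, -264387), Pow(Add(P, Function('t')(-135)), -1)) = Mul(Add(-393074, -264387), Pow(Add(43701314671, 522), -1)) = Mul(-657461, Pow(43701315193, -1)) = Mul(-657461, Rational(1, 43701315193)) = Rational(-657461, 43701315193)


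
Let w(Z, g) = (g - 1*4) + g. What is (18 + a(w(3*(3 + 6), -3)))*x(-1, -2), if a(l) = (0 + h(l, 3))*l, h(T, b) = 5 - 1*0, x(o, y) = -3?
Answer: 96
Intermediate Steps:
h(T, b) = 5 (h(T, b) = 5 + 0 = 5)
w(Z, g) = -4 + 2*g (w(Z, g) = (g - 4) + g = (-4 + g) + g = -4 + 2*g)
a(l) = 5*l (a(l) = (0 + 5)*l = 5*l)
(18 + a(w(3*(3 + 6), -3)))*x(-1, -2) = (18 + 5*(-4 + 2*(-3)))*(-3) = (18 + 5*(-4 - 6))*(-3) = (18 + 5*(-10))*(-3) = (18 - 50)*(-3) = -32*(-3) = 96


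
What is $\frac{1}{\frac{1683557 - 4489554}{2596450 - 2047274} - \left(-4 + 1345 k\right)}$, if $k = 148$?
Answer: $- \frac{549176}{109319583853} \approx -5.0236 \cdot 10^{-6}$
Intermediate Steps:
$\frac{1}{\frac{1683557 - 4489554}{2596450 - 2047274} - \left(-4 + 1345 k\right)} = \frac{1}{\frac{1683557 - 4489554}{2596450 - 2047274} + \left(\left(-1345\right) 148 + 4\right)} = \frac{1}{- \frac{2805997}{549176} + \left(-199060 + 4\right)} = \frac{1}{\left(-2805997\right) \frac{1}{549176} - 199056} = \frac{1}{- \frac{2805997}{549176} - 199056} = \frac{1}{- \frac{109319583853}{549176}} = - \frac{549176}{109319583853}$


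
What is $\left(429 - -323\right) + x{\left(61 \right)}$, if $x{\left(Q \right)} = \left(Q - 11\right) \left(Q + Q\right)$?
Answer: $6852$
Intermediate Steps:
$x{\left(Q \right)} = 2 Q \left(-11 + Q\right)$ ($x{\left(Q \right)} = \left(-11 + Q\right) 2 Q = 2 Q \left(-11 + Q\right)$)
$\left(429 - -323\right) + x{\left(61 \right)} = \left(429 - -323\right) + 2 \cdot 61 \left(-11 + 61\right) = \left(429 + 323\right) + 2 \cdot 61 \cdot 50 = 752 + 6100 = 6852$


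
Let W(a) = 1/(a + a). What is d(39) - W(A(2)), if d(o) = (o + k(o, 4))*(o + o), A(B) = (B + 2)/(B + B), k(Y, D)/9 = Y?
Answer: 60839/2 ≈ 30420.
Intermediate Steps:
k(Y, D) = 9*Y
A(B) = (2 + B)/(2*B) (A(B) = (2 + B)/((2*B)) = (2 + B)*(1/(2*B)) = (2 + B)/(2*B))
W(a) = 1/(2*a)
d(o) = 20*o² (d(o) = (o + 9*o)*(o + o) = (10*o)*(2*o) = 20*o²)
d(39) - W(A(2)) = 20*39² - 1/(2*((½)*(2 + 2)/2)) = 20*1521 - 1/(2*((½)*(½)*4)) = 30420 - 1/(2*1) = 30420 - 1/2 = 30420 - 1*½ = 30420 - ½ = 60839/2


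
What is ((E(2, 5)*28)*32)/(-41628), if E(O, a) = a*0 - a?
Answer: 1120/10407 ≈ 0.10762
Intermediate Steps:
E(O, a) = -a (E(O, a) = 0 - a = -a)
((E(2, 5)*28)*32)/(-41628) = ((-1*5*28)*32)/(-41628) = (-5*28*32)*(-1/41628) = -140*32*(-1/41628) = -4480*(-1/41628) = 1120/10407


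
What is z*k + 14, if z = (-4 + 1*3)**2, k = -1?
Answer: 13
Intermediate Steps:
z = 1 (z = (-4 + 3)**2 = (-1)**2 = 1)
z*k + 14 = 1*(-1) + 14 = -1 + 14 = 13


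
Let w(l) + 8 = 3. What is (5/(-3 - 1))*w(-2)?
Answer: 25/4 ≈ 6.2500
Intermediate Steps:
w(l) = -5 (w(l) = -8 + 3 = -5)
(5/(-3 - 1))*w(-2) = (5/(-3 - 1))*(-5) = (5/(-4))*(-5) = (5*(-¼))*(-5) = -5/4*(-5) = 25/4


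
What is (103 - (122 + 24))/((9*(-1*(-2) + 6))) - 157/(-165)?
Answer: 1403/3960 ≈ 0.35429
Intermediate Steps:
(103 - (122 + 24))/((9*(-1*(-2) + 6))) - 157/(-165) = (103 - 1*146)/((9*(2 + 6))) - 157*(-1/165) = (103 - 146)/((9*8)) + 157/165 = -43/72 + 157/165 = 1403/3960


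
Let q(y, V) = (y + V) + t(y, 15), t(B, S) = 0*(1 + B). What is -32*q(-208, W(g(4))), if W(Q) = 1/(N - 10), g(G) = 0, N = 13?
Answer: 19936/3 ≈ 6645.3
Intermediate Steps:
t(B, S) = 0
W(Q) = 1/3 (W(Q) = 1/(13 - 10) = 1/3)
q(y, V) = V + y (q(y, V) = (y + V) + 0 = (V + y) + 0 = V + y)
-32*q(-208, W(g(4))) = -32*(1/3 - 208) = -32*(-623/3) = 19936/3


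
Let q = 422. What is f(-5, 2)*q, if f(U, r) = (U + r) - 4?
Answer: -2954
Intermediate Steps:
f(U, r) = -4 + U + r
f(-5, 2)*q = (-4 - 5 + 2)*422 = -7*422 = -2954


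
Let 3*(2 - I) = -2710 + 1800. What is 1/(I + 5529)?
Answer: 3/17503 ≈ 0.00017140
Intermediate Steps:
I = 916/3 (I = 2 - (-2710 + 1800)/3 = 2 - ⅓*(-910) = 2 + 910/3 = 916/3 ≈ 305.33)
1/(I + 5529) = 1/(916/3 + 5529) = 1/(17503/3) = 3/17503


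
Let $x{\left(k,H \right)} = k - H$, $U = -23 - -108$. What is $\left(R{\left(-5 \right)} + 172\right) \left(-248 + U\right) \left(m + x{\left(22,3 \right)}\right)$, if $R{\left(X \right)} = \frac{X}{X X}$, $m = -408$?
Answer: $\frac{54466613}{5} \approx 1.0893 \cdot 10^{7}$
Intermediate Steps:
$U = 85$ ($U = -23 + 108 = 85$)
$R{\left(X \right)} = \frac{1}{X}$ ($R{\left(X \right)} = \frac{X}{X^{2}} = \frac{1}{X}$)
$\left(R{\left(-5 \right)} + 172\right) \left(-248 + U\right) \left(m + x{\left(22,3 \right)}\right) = \left(\frac{1}{-5} + 172\right) \left(-248 + 85\right) \left(-408 + \left(22 - 3\right)\right) = \left(- \frac{1}{5} + 172\right) \left(-163\right) \left(-408 + \left(22 - 3\right)\right) = \frac{859}{5} \left(-163\right) \left(-408 + 19\right) = \left(- \frac{140017}{5}\right) \left(-389\right) = \frac{54466613}{5}$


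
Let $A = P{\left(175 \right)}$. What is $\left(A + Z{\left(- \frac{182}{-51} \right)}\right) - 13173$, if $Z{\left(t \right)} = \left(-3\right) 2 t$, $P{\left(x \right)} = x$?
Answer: $- \frac{221330}{17} \approx -13019.0$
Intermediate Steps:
$A = 175$
$Z{\left(t \right)} = - 6 t$
$\left(A + Z{\left(- \frac{182}{-51} \right)}\right) - 13173 = \left(175 - 6 \left(- \frac{182}{-51}\right)\right) - 13173 = \left(175 - 6 \left(\left(-182\right) \left(- \frac{1}{51}\right)\right)\right) - 13173 = \left(175 - \frac{364}{17}\right) - 13173 = \frac{2611}{17} - 13173 = - \frac{221330}{17}$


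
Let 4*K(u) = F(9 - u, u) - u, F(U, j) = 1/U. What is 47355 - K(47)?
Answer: 7199747/152 ≈ 47367.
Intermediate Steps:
K(u) = -u/4 + 1/(4*(9 - u)) (K(u) = (1/(9 - u) - u)/4 = -u/4 + 1/(4*(9 - u)))
47355 - K(47) = 47355 - (-1 - 1*47*(-9 + 47))/(4*(-9 + 47)) = 47355 - (-1 - 1*47*38)/(4*38) = 47355 - (-1 - 1786)/(4*38) = 47355 - (-1787)/(4*38) = 47355 - 1*(-1787/152) = 47355 + 1787/152 = 7199747/152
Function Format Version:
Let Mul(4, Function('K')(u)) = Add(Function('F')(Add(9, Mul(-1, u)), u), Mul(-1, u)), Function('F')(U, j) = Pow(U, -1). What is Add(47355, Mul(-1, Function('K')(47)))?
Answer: Rational(7199747, 152) ≈ 47367.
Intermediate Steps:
Function('K')(u) = Add(Mul(Rational(-1, 4), u), Mul(Rational(1, 4), Pow(Add(9, Mul(-1, u)), -1))) (Function('K')(u) = Mul(Rational(1, 4), Add(Pow(Add(9, Mul(-1, u)), -1), Mul(-1, u))) = Add(Mul(Rational(-1, 4), u), Mul(Rational(1, 4), Pow(Add(9, Mul(-1, u)), -1))))
Add(47355, Mul(-1, Function('K')(47))) = Add(47355, Mul(-1, Mul(Rational(1, 4), Pow(Add(-9, 47), -1), Add(-1, Mul(-1, 47, Add(-9, 47)))))) = Add(47355, Mul(-1, Mul(Rational(1, 4), Pow(38, -1), Add(-1, Mul(-1, 47, 38))))) = Add(47355, Mul(-1, Mul(Rational(1, 4), Rational(1, 38), Add(-1, -1786)))) = Add(47355, Mul(-1, Mul(Rational(1, 4), Rational(1, 38), -1787))) = Add(47355, Mul(-1, Rational(-1787, 152))) = Add(47355, Rational(1787, 152)) = Rational(7199747, 152)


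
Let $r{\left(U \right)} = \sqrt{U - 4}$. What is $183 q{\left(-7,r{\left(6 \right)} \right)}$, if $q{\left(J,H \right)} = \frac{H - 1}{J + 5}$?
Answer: $\frac{183}{2} - \frac{183 \sqrt{2}}{2} \approx -37.901$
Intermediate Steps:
$r{\left(U \right)} = \sqrt{-4 + U}$
$q{\left(J,H \right)} = \frac{-1 + H}{5 + J}$
$183 q{\left(-7,r{\left(6 \right)} \right)} = 183 \frac{-1 + \sqrt{-4 + 6}}{5 - 7} = 183 \frac{-1 + \sqrt{2}}{-2} = 183 \left(- \frac{-1 + \sqrt{2}}{2}\right) = 183 \left(\frac{1}{2} - \frac{\sqrt{2}}{2}\right) = \frac{183}{2} - \frac{183 \sqrt{2}}{2}$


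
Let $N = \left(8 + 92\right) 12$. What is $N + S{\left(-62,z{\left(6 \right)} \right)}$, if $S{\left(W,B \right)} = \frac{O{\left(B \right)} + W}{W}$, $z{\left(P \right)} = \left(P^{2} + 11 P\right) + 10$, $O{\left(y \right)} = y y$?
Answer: $\frac{30959}{31} \approx 998.68$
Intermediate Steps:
$O{\left(y \right)} = y^{2}$
$z{\left(P \right)} = 10 + P^{2} + 11 P$
$N = 1200$ ($N = 100 \cdot 12 = 1200$)
$S{\left(W,B \right)} = \frac{W + B^{2}}{W}$ ($S{\left(W,B \right)} = \frac{B^{2} + W}{W} = \frac{W + B^{2}}{W}$)
$N + S{\left(-62,z{\left(6 \right)} \right)} = 1200 + \frac{-62 + \left(10 + 6^{2} + 11 \cdot 6\right)^{2}}{-62} = 1200 - \frac{-62 + \left(10 + 36 + 66\right)^{2}}{62} = 1200 - \frac{-62 + 112^{2}}{62} = 1200 - \frac{-62 + 12544}{62} = 1200 - \frac{6241}{31} = \frac{30959}{31}$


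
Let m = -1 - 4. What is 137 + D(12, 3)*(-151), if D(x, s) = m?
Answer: 892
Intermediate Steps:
m = -5
D(x, s) = -5
137 + D(12, 3)*(-151) = 137 - 5*(-151) = 137 + 755 = 892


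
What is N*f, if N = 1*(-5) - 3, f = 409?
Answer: -3272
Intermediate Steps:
N = -8 (N = -5 - 3 = -8)
N*f = -8*409 = -3272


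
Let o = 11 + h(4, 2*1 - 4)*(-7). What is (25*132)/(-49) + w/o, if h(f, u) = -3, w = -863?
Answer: -147887/1568 ≈ -94.316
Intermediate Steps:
o = 32 (o = 11 - 3*(-7) = 11 + 21 = 32)
(25*132)/(-49) + w/o = (25*132)/(-49) - 863/32 = 3300*(-1/49) - 863*1/32 = -3300/49 - 863/32 = -147887/1568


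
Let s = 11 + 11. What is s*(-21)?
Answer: -462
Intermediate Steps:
s = 22
s*(-21) = 22*(-21) = -462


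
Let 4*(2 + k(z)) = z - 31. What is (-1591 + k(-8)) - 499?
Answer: -8407/4 ≈ -2101.8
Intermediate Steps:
k(z) = -39/4 + z/4 (k(z) = -2 + (z - 31)/4 = -2 + (-31 + z)/4 = -2 + (-31/4 + z/4) = -39/4 + z/4)
(-1591 + k(-8)) - 499 = (-1591 + (-39/4 + (¼)*(-8))) - 499 = (-1591 + (-39/4 - 2)) - 499 = (-1591 - 47/4) - 499 = -6411/4 - 499 = -8407/4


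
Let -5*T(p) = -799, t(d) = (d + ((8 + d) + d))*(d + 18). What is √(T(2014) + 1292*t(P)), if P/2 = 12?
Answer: √108531995/5 ≈ 2083.6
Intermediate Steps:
P = 24 (P = 2*12 = 24)
t(d) = (8 + 3*d)*(18 + d) (t(d) = (d + (8 + 2*d))*(18 + d) = (8 + 3*d)*(18 + d))
T(p) = 799/5 (T(p) = -⅕*(-799) = 799/5)
√(T(2014) + 1292*t(P)) = √(799/5 + 1292*(144 + 3*24² + 62*24)) = √(799/5 + 1292*(144 + 3*576 + 1488)) = √(799/5 + 1292*(144 + 1728 + 1488)) = √(799/5 + 1292*3360) = √(799/5 + 4341120) = √(21706399/5) = √108531995/5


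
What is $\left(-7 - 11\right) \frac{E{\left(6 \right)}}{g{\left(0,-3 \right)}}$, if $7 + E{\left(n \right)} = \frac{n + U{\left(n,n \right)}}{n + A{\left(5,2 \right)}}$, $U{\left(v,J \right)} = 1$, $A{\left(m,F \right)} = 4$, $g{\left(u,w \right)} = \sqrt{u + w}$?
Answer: $- \frac{189 i \sqrt{3}}{5} \approx - 65.472 i$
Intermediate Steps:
$E{\left(n \right)} = -7 + \frac{1 + n}{4 + n}$ ($E{\left(n \right)} = -7 + \frac{n + 1}{n + 4} = -7 + \frac{1 + n}{4 + n}$)
$\left(-7 - 11\right) \frac{E{\left(6 \right)}}{g{\left(0,-3 \right)}} = \left(-7 - 11\right) \frac{3 \frac{1}{4 + 6} \left(-9 - 12\right)}{\sqrt{0 - 3}} = - 18 \frac{3 \cdot \frac{1}{10} \left(-9 - 12\right)}{\sqrt{-3}} = - 18 \frac{3 \cdot \frac{1}{10} \left(-21\right)}{i \sqrt{3}} = - 18 \left(- \frac{63 \left(- \frac{i \sqrt{3}}{3}\right)}{10}\right) = - 18 \frac{21 i \sqrt{3}}{10} = - \frac{189 i \sqrt{3}}{5}$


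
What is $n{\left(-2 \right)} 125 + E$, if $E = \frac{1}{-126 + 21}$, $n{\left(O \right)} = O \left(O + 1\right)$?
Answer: $\frac{26249}{105} \approx 249.99$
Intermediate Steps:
$n{\left(O \right)} = O \left(1 + O\right)$
$E = - \frac{1}{105}$ ($E = \frac{1}{-105} = - \frac{1}{105} \approx -0.0095238$)
$n{\left(-2 \right)} 125 + E = - 2 \left(1 - 2\right) 125 - \frac{1}{105} = \left(-2\right) \left(-1\right) 125 - \frac{1}{105} = 2 \cdot 125 - \frac{1}{105} = 250 - \frac{1}{105} = \frac{26249}{105}$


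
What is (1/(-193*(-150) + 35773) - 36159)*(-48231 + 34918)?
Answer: 31156666261228/64723 ≈ 4.8138e+8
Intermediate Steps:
(1/(-193*(-150) + 35773) - 36159)*(-48231 + 34918) = (1/(28950 + 35773) - 36159)*(-13313) = (1/64723 - 36159)*(-13313) = -2340318956/64723*(-13313) = 31156666261228/64723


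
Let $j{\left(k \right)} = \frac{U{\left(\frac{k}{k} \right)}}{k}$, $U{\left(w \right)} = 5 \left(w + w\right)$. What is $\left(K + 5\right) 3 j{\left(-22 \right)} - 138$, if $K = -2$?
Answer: $- \frac{1563}{11} \approx -142.09$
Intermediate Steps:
$U{\left(w \right)} = 10 w$ ($U{\left(w \right)} = 5 \cdot 2 w = 10 w$)
$j{\left(k \right)} = \frac{10}{k}$ ($j{\left(k \right)} = \frac{10 \frac{k}{k}}{k} = \frac{10 \cdot 1}{k} = \frac{10}{k}$)
$\left(K + 5\right) 3 j{\left(-22 \right)} - 138 = \left(-2 + 5\right) 3 \frac{10}{-22} - 138 = 3 \cdot 3 \cdot 10 \left(- \frac{1}{22}\right) - 138 = 9 \left(- \frac{5}{11}\right) - 138 = - \frac{45}{11} - 138 = - \frac{1563}{11}$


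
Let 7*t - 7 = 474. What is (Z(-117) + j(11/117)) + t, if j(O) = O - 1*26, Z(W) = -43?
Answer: -157/819 ≈ -0.19170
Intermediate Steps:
t = 481/7 (t = 1 + (1/7)*474 = 1 + 474/7 = 481/7 ≈ 68.714)
j(O) = -26 + O (j(O) = O - 26 = -26 + O)
(Z(-117) + j(11/117)) + t = (-43 + (-26 + 11/117)) + 481/7 = (-43 - 3031/117) + 481/7 = -8062/117 + 481/7 = -157/819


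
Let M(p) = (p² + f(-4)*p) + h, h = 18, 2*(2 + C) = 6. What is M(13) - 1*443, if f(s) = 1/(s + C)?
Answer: -781/3 ≈ -260.33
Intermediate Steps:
C = 1 (C = -2 + (½)*6 = -2 + 3 = 1)
f(s) = 1/(1 + s) (f(s) = 1/(s + 1) = 1/(1 + s))
M(p) = 18 + p² - p/3 (M(p) = (p² + p/(1 - 4)) + 18 = (p² + p/(-3)) + 18 = (p² - p/3) + 18 = 18 + p² - p/3)
M(13) - 1*443 = (18 + 13² - ⅓*13) - 1*443 = (18 + 169 - 13/3) - 443 = 548/3 - 443 = -781/3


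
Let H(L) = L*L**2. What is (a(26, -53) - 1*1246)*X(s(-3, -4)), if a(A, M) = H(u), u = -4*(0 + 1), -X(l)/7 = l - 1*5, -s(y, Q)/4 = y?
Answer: 64190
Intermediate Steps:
s(y, Q) = -4*y
X(l) = 35 - 7*l (X(l) = -7*(l - 1*5) = -7*(l - 5) = -7*(-5 + l) = 35 - 7*l)
u = -4 (u = -4*1 = -4)
H(L) = L**3
a(A, M) = -64 (a(A, M) = (-4)**3 = -64)
(a(26, -53) - 1*1246)*X(s(-3, -4)) = (-64 - 1*1246)*(35 - (-28)*(-3)) = (-64 - 1246)*(35 - 7*12) = -1310*(35 - 84) = -1310*(-49) = 64190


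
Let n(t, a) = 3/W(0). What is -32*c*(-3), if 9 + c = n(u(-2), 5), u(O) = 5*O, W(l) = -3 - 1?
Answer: -936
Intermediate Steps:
W(l) = -4
n(t, a) = -¾ (n(t, a) = 3/(-4) = 3*(-¼) = -¾)
c = -39/4 (c = -9 - ¾ = -39/4 ≈ -9.7500)
-32*c*(-3) = -32*(-39/4)*(-3) = 312*(-3) = -936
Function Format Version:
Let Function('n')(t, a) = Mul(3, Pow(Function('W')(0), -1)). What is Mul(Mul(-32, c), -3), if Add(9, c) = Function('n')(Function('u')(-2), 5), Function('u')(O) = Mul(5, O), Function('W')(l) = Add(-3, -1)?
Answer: -936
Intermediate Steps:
Function('W')(l) = -4
Function('n')(t, a) = Rational(-3, 4) (Function('n')(t, a) = Mul(3, Pow(-4, -1)) = Mul(3, Rational(-1, 4)) = Rational(-3, 4))
c = Rational(-39, 4) (c = Add(-9, Rational(-3, 4)) = Rational(-39, 4) ≈ -9.7500)
Mul(Mul(-32, c), -3) = Mul(Mul(-32, Rational(-39, 4)), -3) = Mul(312, -3) = -936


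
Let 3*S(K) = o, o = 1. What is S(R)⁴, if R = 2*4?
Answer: 1/81 ≈ 0.012346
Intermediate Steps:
R = 8
S(K) = ⅓ (S(K) = (⅓)*1 = ⅓)
S(R)⁴ = (⅓)⁴ = 1/81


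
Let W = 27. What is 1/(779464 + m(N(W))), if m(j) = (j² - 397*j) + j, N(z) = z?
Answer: 1/769501 ≈ 1.2995e-6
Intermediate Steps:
m(j) = j² - 396*j
1/(779464 + m(N(W))) = 1/(779464 + 27*(-396 + 27)) = 1/(779464 + 27*(-369)) = 1/(779464 - 9963) = 1/769501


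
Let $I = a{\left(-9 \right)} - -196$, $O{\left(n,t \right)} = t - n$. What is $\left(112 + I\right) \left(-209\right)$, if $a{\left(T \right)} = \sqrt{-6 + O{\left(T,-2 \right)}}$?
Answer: $-64581$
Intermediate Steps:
$a{\left(T \right)} = \sqrt{-8 - T}$ ($a{\left(T \right)} = \sqrt{-6 - \left(2 + T\right)} = \sqrt{-8 - T}$)
$I = 197$ ($I = \sqrt{-8 - -9} - -196 = \sqrt{-8 + 9} + 196 = \sqrt{1} + 196 = 1 + 196 = 197$)
$\left(112 + I\right) \left(-209\right) = \left(112 + 197\right) \left(-209\right) = 309 \left(-209\right) = -64581$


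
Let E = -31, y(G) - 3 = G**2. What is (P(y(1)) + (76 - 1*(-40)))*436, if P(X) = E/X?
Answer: 47197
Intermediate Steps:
y(G) = 3 + G**2
P(X) = -31/X
(P(y(1)) + (76 - 1*(-40)))*436 = (-31/(3 + 1**2) + (76 - 1*(-40)))*436 = (-31/(3 + 1) + (76 + 40))*436 = (-31/4 + 116)*436 = (433/4)*436 = 47197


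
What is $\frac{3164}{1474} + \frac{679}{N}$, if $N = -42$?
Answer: $- \frac{61997}{4422} \approx -14.02$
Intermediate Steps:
$\frac{3164}{1474} + \frac{679}{N} = \frac{3164}{1474} + \frac{679}{-42} = 3164 \cdot \frac{1}{1474} + 679 \left(- \frac{1}{42}\right) = \frac{1582}{737} - \frac{97}{6} = - \frac{61997}{4422}$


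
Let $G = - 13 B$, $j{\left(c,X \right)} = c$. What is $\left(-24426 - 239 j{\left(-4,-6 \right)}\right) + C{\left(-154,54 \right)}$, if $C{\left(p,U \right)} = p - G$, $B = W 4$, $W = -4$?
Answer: $-23832$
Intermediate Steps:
$B = -16$ ($B = \left(-4\right) 4 = -16$)
$G = 208$ ($G = \left(-13\right) \left(-16\right) = 208$)
$C{\left(p,U \right)} = -208 + p$ ($C{\left(p,U \right)} = p - 208 = -208 + p$)
$\left(-24426 - 239 j{\left(-4,-6 \right)}\right) + C{\left(-154,54 \right)} = \left(-24426 - -956\right) - 362 = \left(-24426 + 956\right) - 362 = -23470 - 362 = -23832$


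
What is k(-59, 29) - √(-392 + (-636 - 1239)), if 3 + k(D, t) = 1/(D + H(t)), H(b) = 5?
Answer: -163/54 - I*√2267 ≈ -3.0185 - 47.613*I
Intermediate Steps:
k(D, t) = -3 + 1/(5 + D) (k(D, t) = -3 + 1/(D + 5) = -3 + 1/(5 + D))
k(-59, 29) - √(-392 + (-636 - 1239)) = (-14 - 3*(-59))/(5 - 59) - √(-392 + (-636 - 1239)) = (-14 + 177)/(-54) - √(-392 - 1875) = -1/54*163 - √(-2267) = -163/54 - I*√2267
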